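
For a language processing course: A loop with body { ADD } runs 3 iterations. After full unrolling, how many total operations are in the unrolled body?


Loop body operations: ADD (1 op per iteration)
Unrolling 3 iterations:
  Iteration 1: ADD (1 ops)
  Iteration 2: ADD (1 ops)
  Iteration 3: ADD (1 ops)
Total: 3 iterations * 1 ops/iter = 3 operations

3


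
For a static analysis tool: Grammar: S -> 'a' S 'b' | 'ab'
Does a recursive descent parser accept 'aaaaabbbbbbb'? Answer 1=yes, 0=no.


Grammar accepts strings of the form a^n b^n (n >= 1)
Word: 'aaaaabbbbbbb'
Counting: 5 a's and 7 b's
Check: 5 == 7? No
Mismatch: a-count != b-count
Rejected

0


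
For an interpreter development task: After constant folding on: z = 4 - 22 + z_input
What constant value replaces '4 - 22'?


Identifying constant sub-expression:
  Original: z = 4 - 22 + z_input
  4 and 22 are both compile-time constants
  Evaluating: 4 - 22 = -18
  After folding: z = -18 + z_input

-18


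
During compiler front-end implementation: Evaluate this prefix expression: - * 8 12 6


Parsing prefix expression: - * 8 12 6
Step 1: Innermost operation '* 8 12'
  8 * 12 = 96
Step 2: Outer operation '- [96] 6'
  96 - 6 = 90

90


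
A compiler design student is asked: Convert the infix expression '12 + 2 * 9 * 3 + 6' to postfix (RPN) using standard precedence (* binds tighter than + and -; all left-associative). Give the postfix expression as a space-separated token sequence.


Applying the shunting-yard algorithm:
  Operand 12 -> output
  Push '+' onto operator stack -> op-stack: [+]
  Operand 2 -> output
  Push '*' onto operator stack -> op-stack: [+, *]
  Operand 9 -> output
  See '*' (prec 2); top '*' (prec 2) >= it -> pop '*' to output
  Push '*' onto operator stack -> op-stack: [+, *]
  Operand 3 -> output
  See '+' (prec 1); top '*' (prec 2) >= it -> pop '*' to output
  See '+' (prec 1); top '+' (prec 1) >= it -> pop '+' to output
  Push '+' onto operator stack -> op-stack: [+]
  Operand 6 -> output
  End of input: pop '+' to output
Postfix result: 12 2 9 * 3 * + 6 +

12 2 9 * 3 * + 6 +


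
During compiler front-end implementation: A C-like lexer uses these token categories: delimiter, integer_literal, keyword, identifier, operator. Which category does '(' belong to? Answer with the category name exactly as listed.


Token: '('
Checking categories:
  identifier: no
  integer_literal: no
  operator: no
  keyword: no
  delimiter: YES
Category: delimiter

delimiter


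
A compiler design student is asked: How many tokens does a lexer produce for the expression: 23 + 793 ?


Scanning '23 + 793'
Token 1: '23' -> integer_literal
Token 2: '+' -> operator
Token 3: '793' -> integer_literal
Total tokens: 3

3


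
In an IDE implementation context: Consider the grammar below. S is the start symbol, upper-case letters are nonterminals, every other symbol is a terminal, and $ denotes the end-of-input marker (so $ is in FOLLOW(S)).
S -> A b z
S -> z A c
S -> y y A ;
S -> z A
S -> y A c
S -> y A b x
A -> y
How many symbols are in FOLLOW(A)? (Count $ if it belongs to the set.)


S is the start symbol and does not occur in any rule body, so FOLLOW(S) = {$}.
Examining every occurrence of A in a rule body:
  S -> A b z : A is followed by terminal 'b' -> add 'b'
  S -> z A c : A is followed by terminal 'c' -> add 'c'
  S -> y y A ; : A is followed by terminal ';' -> add ';'
  S -> z A : A is at the right end -> add FOLLOW(S) = {$}
  S -> y A c : A is followed by terminal 'c' -> add 'c' (already in the set)
  S -> y A b x : A is followed by terminal 'b' -> add 'b' (already in the set)
  A -> y : A does not occur in the body -> contributes nothing
FOLLOW(A) = {;, b, c, $}
Count: 4

4


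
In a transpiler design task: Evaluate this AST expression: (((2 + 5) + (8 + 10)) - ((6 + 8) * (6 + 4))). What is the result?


Expression: (((2 + 5) + (8 + 10)) - ((6 + 8) * (6 + 4)))
Evaluating step by step:
  2 + 5 = 7
  8 + 10 = 18
  7 + 18 = 25
  6 + 8 = 14
  6 + 4 = 10
  14 * 10 = 140
  25 - 140 = -115
Result: -115

-115


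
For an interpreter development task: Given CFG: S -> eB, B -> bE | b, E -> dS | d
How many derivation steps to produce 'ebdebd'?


Grammar: S -> eB, B -> bE | b, E -> dS | d
Deriving 'ebdebd':
Step 1: S -> eB => eB
Step 2: B -> bE => ebE
Step 3: E -> dS => ebdS
Step 4: S -> eB => ebdeB
Step 5: B -> bE => ebdebE
Step 6: E -> d => ebdebd
Total derivation steps: 6

6


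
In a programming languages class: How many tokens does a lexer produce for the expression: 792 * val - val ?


Scanning '792 * val - val'
Token 1: '792' -> integer_literal
Token 2: '*' -> operator
Token 3: 'val' -> identifier
Token 4: '-' -> operator
Token 5: 'val' -> identifier
Total tokens: 5

5


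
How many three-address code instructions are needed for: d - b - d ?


Expression: d - b - d
Generating three-address code (respecting * over +/- precedence):
  Instruction 1: t1 = d - b
  Instruction 2: t2 = t1 - d
Total instructions: 2

2


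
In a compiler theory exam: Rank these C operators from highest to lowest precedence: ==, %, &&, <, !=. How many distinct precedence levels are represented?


Looking up precedence for each operator:
  == -> precedence 3
  % -> precedence 6
  && -> precedence 2
  < -> precedence 4
  != -> precedence 3
Sorted highest to lowest: %, <, ==, !=, &&
Distinct precedence values: [6, 4, 3, 2]
Number of distinct levels: 4

4


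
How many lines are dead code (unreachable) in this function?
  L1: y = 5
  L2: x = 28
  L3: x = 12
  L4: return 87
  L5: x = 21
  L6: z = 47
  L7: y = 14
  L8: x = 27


Analyzing control flow:
  L1: reachable (before return)
  L2: reachable (before return)
  L3: reachable (before return)
  L4: reachable (return statement)
  L5: DEAD (after return at L4)
  L6: DEAD (after return at L4)
  L7: DEAD (after return at L4)
  L8: DEAD (after return at L4)
Return at L4, total lines = 8
Dead lines: L5 through L8
Count: 4

4


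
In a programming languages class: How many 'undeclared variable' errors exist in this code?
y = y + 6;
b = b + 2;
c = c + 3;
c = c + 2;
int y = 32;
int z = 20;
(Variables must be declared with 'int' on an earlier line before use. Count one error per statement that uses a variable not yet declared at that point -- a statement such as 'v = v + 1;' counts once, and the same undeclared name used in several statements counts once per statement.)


Scanning code line by line:
  Line 1: use 'y' -> ERROR (undeclared)
  Line 2: use 'b' -> ERROR (undeclared)
  Line 3: use 'c' -> ERROR (undeclared)
  Line 4: use 'c' -> ERROR (undeclared)
  Line 5: declare 'y' -> declared = ['y']
  Line 6: declare 'z' -> declared = ['y', 'z']
Total undeclared variable errors: 4

4


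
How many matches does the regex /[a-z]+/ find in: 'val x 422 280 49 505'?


Pattern: /[a-z]+/ (identifiers)
Input: 'val x 422 280 49 505'
Scanning for matches:
  Match 1: 'val'
  Match 2: 'x'
Total matches: 2

2


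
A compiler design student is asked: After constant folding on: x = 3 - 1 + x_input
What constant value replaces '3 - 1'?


Identifying constant sub-expression:
  Original: x = 3 - 1 + x_input
  3 and 1 are both compile-time constants
  Evaluating: 3 - 1 = 2
  After folding: x = 2 + x_input

2


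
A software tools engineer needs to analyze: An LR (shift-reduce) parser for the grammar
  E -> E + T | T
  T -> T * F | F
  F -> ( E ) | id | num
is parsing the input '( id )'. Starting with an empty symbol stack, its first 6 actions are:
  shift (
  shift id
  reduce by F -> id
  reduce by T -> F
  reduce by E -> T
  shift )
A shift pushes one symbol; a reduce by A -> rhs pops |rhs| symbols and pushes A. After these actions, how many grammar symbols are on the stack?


Tracking the symbol stack through each action:
  Action 1: shift '(' : push -> stack = [(] (size 1)
  Action 2: shift 'id' : push -> stack = [(, id] (size 2)
  Action 3: reduce by F -> id : pop 1, push F -> stack = [(, F] (size 2)
  Action 4: reduce by T -> F : pop 1, push T -> stack = [(, T] (size 2)
  Action 5: reduce by E -> T : pop 1, push E -> stack = [(, E] (size 2)
  Action 6: shift ')' : push -> stack = [(, E, )] (size 3)
Final stack size: 3

3


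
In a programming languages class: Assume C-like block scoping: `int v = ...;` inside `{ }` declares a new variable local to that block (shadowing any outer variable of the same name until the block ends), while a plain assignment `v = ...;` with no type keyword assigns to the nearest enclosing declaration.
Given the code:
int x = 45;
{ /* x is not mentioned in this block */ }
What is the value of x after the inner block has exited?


Analyzing scoping rules:
Outer scope: declares x = 45
Inner block: x is neither redeclared nor assigned -> unchanged
After the block -> 45
Result: 45

45


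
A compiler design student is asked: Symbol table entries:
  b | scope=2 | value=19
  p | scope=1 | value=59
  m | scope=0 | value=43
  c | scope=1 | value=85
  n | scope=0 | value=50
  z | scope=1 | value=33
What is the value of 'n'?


Searching symbol table for 'n':
  b | scope=2 | value=19
  p | scope=1 | value=59
  m | scope=0 | value=43
  c | scope=1 | value=85
  n | scope=0 | value=50 <- MATCH
  z | scope=1 | value=33
Found 'n' at scope 0 with value 50

50


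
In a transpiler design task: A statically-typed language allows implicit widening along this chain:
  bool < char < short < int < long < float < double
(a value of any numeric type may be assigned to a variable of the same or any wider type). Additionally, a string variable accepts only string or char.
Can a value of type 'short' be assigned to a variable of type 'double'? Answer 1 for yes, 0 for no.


Target variable type: double
Source value type: short
Numeric ranks: short=2, double=6
Widening allowed iff rank(source) <= rank(target): 2 <= 6? Yes
Result: 1

1


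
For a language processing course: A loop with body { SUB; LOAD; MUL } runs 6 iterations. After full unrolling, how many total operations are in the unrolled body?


Loop body operations: SUB, LOAD, MUL (3 ops per iteration)
Unrolling 6 iterations:
  Iteration 1: SUB, LOAD, MUL (3 ops)
  Iteration 2: SUB, LOAD, MUL (3 ops)
  Iteration 3: SUB, LOAD, MUL (3 ops)
  Iteration 4: SUB, LOAD, MUL (3 ops)
  Iteration 5: SUB, LOAD, MUL (3 ops)
  Iteration 6: SUB, LOAD, MUL (3 ops)
Total: 6 iterations * 3 ops/iter = 18 operations

18


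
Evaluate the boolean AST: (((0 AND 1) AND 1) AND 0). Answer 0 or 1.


Step 1: Evaluate inner node
  0 AND 1 = 0
Step 2: Evaluate next node
  0 AND 1 = 0
Step 3: Evaluate root node
  0 AND 0 = 0

0


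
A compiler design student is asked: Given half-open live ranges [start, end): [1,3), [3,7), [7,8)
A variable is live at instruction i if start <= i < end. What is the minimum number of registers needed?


Live ranges:
  Var0: [1, 3)
  Var1: [3, 7)
  Var2: [7, 8)
Sweep-line events (position, delta, active):
  pos=1 start -> active=1
  pos=3 end -> active=0
  pos=3 start -> active=1
  pos=7 end -> active=0
  pos=7 start -> active=1
  pos=8 end -> active=0
Maximum simultaneous active: 1
Minimum registers needed: 1

1


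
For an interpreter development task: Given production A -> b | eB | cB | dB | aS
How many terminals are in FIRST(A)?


Production: A -> b | eB | cB | dB | aS
Examining each alternative for leading terminals:
  A -> b : first terminal = 'b'
  A -> eB : first terminal = 'e'
  A -> cB : first terminal = 'c'
  A -> dB : first terminal = 'd'
  A -> aS : first terminal = 'a'
FIRST(A) = {a, b, c, d, e}
Count: 5

5


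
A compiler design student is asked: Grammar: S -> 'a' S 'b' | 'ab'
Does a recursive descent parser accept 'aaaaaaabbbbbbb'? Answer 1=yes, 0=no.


Grammar accepts strings of the form a^n b^n (n >= 1)
Word: 'aaaaaaabbbbbbb'
Counting: 7 a's and 7 b's
Check: 7 == 7? Yes
Derivation (S -> aSb applied 6 time(s), then S -> ab): S => aSb => aaSbb => aaaSbbb => aaaaSbbbb => aaaaaSbbbbb => aaaaaaSbbbbbb => aaaaaaabbbbbbb
Accepted

1


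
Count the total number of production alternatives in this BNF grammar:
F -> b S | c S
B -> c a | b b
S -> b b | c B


Counting alternatives per rule:
  F: 2 alternative(s)
  B: 2 alternative(s)
  S: 2 alternative(s)
Sum: 2 + 2 + 2 = 6

6


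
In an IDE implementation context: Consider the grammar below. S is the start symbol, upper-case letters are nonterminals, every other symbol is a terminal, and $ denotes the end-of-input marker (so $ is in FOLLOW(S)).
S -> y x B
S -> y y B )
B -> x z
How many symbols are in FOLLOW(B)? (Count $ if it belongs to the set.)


S is the start symbol and does not occur in any rule body, so FOLLOW(S) = {$}.
Examining every occurrence of B in a rule body:
  S -> y x B : B is at the right end -> add FOLLOW(S) = {$}
  S -> y y B ) : B is followed by terminal ')' -> add ')'
  B -> x z : B does not occur in the body -> contributes nothing
FOLLOW(B) = {), $}
Count: 2

2


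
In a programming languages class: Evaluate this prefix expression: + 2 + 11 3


Parsing prefix expression: + 2 + 11 3
Step 1: Innermost operation '+ 11 3'
  11 + 3 = 14
Step 2: Outer operation '+ 2 [14]'
  2 + 14 = 16

16


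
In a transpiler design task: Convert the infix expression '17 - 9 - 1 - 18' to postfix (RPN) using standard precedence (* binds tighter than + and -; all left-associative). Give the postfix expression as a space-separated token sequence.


Applying the shunting-yard algorithm:
  Operand 17 -> output
  Push '-' onto operator stack -> op-stack: [-]
  Operand 9 -> output
  See '-' (prec 1); top '-' (prec 1) >= it -> pop '-' to output
  Push '-' onto operator stack -> op-stack: [-]
  Operand 1 -> output
  See '-' (prec 1); top '-' (prec 1) >= it -> pop '-' to output
  Push '-' onto operator stack -> op-stack: [-]
  Operand 18 -> output
  End of input: pop '-' to output
Postfix result: 17 9 - 1 - 18 -

17 9 - 1 - 18 -


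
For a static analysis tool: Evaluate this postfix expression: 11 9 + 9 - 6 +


Processing tokens left to right:
Push 11, Push 9
Pop 11 and 9, compute 11 + 9 = 20, push 20
Push 9
Pop 20 and 9, compute 20 - 9 = 11, push 11
Push 6
Pop 11 and 6, compute 11 + 6 = 17, push 17
Stack result: 17

17


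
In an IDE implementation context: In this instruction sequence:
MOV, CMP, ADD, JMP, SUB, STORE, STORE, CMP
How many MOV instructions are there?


Scanning instruction sequence for MOV:
  Position 1: MOV <- MATCH
  Position 2: CMP
  Position 3: ADD
  Position 4: JMP
  Position 5: SUB
  Position 6: STORE
  Position 7: STORE
  Position 8: CMP
Matches at positions: [1]
Total MOV count: 1

1


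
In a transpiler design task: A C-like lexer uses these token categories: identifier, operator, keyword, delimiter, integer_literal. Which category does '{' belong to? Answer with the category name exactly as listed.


Token: '{'
Checking categories:
  identifier: no
  integer_literal: no
  operator: no
  keyword: no
  delimiter: YES
Category: delimiter

delimiter


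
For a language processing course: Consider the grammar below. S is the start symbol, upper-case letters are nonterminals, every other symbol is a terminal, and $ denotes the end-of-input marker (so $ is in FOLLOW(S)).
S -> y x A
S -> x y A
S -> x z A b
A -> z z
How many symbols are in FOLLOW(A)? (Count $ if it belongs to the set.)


S is the start symbol and does not occur in any rule body, so FOLLOW(S) = {$}.
Examining every occurrence of A in a rule body:
  S -> y x A : A is at the right end -> add FOLLOW(S) = {$}
  S -> x y A : A is at the right end -> add FOLLOW(S) = {$} (already in the set)
  S -> x z A b : A is followed by terminal 'b' -> add 'b'
  A -> z z : A does not occur in the body -> contributes nothing
FOLLOW(A) = {b, $}
Count: 2

2


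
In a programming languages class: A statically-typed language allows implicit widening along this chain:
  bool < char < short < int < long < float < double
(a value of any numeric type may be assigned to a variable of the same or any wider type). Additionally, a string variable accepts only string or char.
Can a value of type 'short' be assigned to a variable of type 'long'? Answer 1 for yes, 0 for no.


Target variable type: long
Source value type: short
Numeric ranks: short=2, long=4
Widening allowed iff rank(source) <= rank(target): 2 <= 4? Yes
Result: 1

1


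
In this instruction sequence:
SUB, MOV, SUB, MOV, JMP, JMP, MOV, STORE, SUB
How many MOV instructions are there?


Scanning instruction sequence for MOV:
  Position 1: SUB
  Position 2: MOV <- MATCH
  Position 3: SUB
  Position 4: MOV <- MATCH
  Position 5: JMP
  Position 6: JMP
  Position 7: MOV <- MATCH
  Position 8: STORE
  Position 9: SUB
Matches at positions: [2, 4, 7]
Total MOV count: 3

3


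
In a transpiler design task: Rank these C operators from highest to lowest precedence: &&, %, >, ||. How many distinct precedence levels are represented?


Looking up precedence for each operator:
  && -> precedence 2
  % -> precedence 6
  > -> precedence 4
  || -> precedence 1
Sorted highest to lowest: %, >, &&, ||
Distinct precedence values: [6, 4, 2, 1]
Number of distinct levels: 4

4


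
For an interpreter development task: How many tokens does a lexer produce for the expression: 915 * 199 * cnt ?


Scanning '915 * 199 * cnt'
Token 1: '915' -> integer_literal
Token 2: '*' -> operator
Token 3: '199' -> integer_literal
Token 4: '*' -> operator
Token 5: 'cnt' -> identifier
Total tokens: 5

5


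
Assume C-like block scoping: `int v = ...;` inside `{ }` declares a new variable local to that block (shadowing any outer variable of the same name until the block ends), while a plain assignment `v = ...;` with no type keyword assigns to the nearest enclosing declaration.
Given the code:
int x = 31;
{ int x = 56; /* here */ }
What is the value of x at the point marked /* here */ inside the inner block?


Analyzing scoping rules:
Outer scope: declares x = 31
Inner block: 'int x = 56;' declares a NEW x that shadows the outer one
Inside the block the inner declaration is in scope -> 56
Result: 56

56


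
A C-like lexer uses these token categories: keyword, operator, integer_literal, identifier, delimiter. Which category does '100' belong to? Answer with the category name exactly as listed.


Token: '100'
Checking categories:
  identifier: no
  integer_literal: YES
  operator: no
  keyword: no
  delimiter: no
Category: integer_literal

integer_literal


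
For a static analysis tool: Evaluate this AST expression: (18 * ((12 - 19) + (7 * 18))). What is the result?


Expression: (18 * ((12 - 19) + (7 * 18)))
Evaluating step by step:
  12 - 19 = -7
  7 * 18 = 126
  -7 + 126 = 119
  18 * 119 = 2142
Result: 2142

2142


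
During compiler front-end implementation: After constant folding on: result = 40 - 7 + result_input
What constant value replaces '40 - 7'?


Identifying constant sub-expression:
  Original: result = 40 - 7 + result_input
  40 and 7 are both compile-time constants
  Evaluating: 40 - 7 = 33
  After folding: result = 33 + result_input

33


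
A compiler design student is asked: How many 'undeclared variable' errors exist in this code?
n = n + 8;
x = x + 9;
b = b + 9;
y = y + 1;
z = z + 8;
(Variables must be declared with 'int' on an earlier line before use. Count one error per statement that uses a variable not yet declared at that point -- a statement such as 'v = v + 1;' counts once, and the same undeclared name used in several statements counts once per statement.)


Scanning code line by line:
  Line 1: use 'n' -> ERROR (undeclared)
  Line 2: use 'x' -> ERROR (undeclared)
  Line 3: use 'b' -> ERROR (undeclared)
  Line 4: use 'y' -> ERROR (undeclared)
  Line 5: use 'z' -> ERROR (undeclared)
Total undeclared variable errors: 5

5


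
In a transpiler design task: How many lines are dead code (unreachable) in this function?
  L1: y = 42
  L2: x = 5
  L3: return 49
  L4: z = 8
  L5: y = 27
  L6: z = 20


Analyzing control flow:
  L1: reachable (before return)
  L2: reachable (before return)
  L3: reachable (return statement)
  L4: DEAD (after return at L3)
  L5: DEAD (after return at L3)
  L6: DEAD (after return at L3)
Return at L3, total lines = 6
Dead lines: L4 through L6
Count: 3

3


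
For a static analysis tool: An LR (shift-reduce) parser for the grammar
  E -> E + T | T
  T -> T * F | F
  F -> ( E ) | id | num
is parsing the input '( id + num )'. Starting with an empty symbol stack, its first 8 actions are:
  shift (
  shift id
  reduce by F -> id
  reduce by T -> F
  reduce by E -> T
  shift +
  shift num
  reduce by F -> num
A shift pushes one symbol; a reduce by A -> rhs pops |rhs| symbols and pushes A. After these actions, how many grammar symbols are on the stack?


Tracking the symbol stack through each action:
  Action 1: shift '(' : push -> stack = [(] (size 1)
  Action 2: shift 'id' : push -> stack = [(, id] (size 2)
  Action 3: reduce by F -> id : pop 1, push F -> stack = [(, F] (size 2)
  Action 4: reduce by T -> F : pop 1, push T -> stack = [(, T] (size 2)
  Action 5: reduce by E -> T : pop 1, push E -> stack = [(, E] (size 2)
  Action 6: shift '+' : push -> stack = [(, E, +] (size 3)
  Action 7: shift 'num' : push -> stack = [(, E, +, num] (size 4)
  Action 8: reduce by F -> num : pop 1, push F -> stack = [(, E, +, F] (size 4)
Final stack size: 4

4


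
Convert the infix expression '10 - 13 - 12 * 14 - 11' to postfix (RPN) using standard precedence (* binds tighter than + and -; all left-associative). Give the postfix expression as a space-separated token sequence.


Applying the shunting-yard algorithm:
  Operand 10 -> output
  Push '-' onto operator stack -> op-stack: [-]
  Operand 13 -> output
  See '-' (prec 1); top '-' (prec 1) >= it -> pop '-' to output
  Push '-' onto operator stack -> op-stack: [-]
  Operand 12 -> output
  Push '*' onto operator stack -> op-stack: [-, *]
  Operand 14 -> output
  See '-' (prec 1); top '*' (prec 2) >= it -> pop '*' to output
  See '-' (prec 1); top '-' (prec 1) >= it -> pop '-' to output
  Push '-' onto operator stack -> op-stack: [-]
  Operand 11 -> output
  End of input: pop '-' to output
Postfix result: 10 13 - 12 14 * - 11 -

10 13 - 12 14 * - 11 -


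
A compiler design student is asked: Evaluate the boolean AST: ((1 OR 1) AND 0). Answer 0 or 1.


Step 1: Evaluate inner node
  1 OR 1 = 1
Step 2: Evaluate root node
  1 AND 0 = 0

0


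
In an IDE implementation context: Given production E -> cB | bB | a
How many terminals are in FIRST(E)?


Production: E -> cB | bB | a
Examining each alternative for leading terminals:
  E -> cB : first terminal = 'c'
  E -> bB : first terminal = 'b'
  E -> a : first terminal = 'a'
FIRST(E) = {a, b, c}
Count: 3

3


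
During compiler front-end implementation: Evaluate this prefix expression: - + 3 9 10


Parsing prefix expression: - + 3 9 10
Step 1: Innermost operation '+ 3 9'
  3 + 9 = 12
Step 2: Outer operation '- [12] 10'
  12 - 10 = 2

2


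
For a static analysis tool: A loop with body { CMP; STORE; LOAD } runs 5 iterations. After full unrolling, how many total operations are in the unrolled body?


Loop body operations: CMP, STORE, LOAD (3 ops per iteration)
Unrolling 5 iterations:
  Iteration 1: CMP, STORE, LOAD (3 ops)
  Iteration 2: CMP, STORE, LOAD (3 ops)
  Iteration 3: CMP, STORE, LOAD (3 ops)
  Iteration 4: CMP, STORE, LOAD (3 ops)
  Iteration 5: CMP, STORE, LOAD (3 ops)
Total: 5 iterations * 3 ops/iter = 15 operations

15


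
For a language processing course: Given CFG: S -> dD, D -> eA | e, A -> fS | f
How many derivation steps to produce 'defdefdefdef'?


Grammar: S -> dD, D -> eA | e, A -> fS | f
Deriving 'defdefdefdef':
Step 1: S -> dD => dD
Step 2: D -> eA => deA
Step 3: A -> fS => defS
Step 4: S -> dD => defdD
Step 5: D -> eA => defdeA
Step 6: A -> fS => defdefS
Step 7: S -> dD => defdefdD
Step 8: D -> eA => defdefdeA
Step 9: A -> fS => defdefdefS
Step 10: S -> dD => defdefdefdD
Step 11: D -> eA => defdefdefdeA
Step 12: A -> f => defdefdefdef
Total derivation steps: 12

12


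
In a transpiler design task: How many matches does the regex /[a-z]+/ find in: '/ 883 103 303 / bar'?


Pattern: /[a-z]+/ (identifiers)
Input: '/ 883 103 303 / bar'
Scanning for matches:
  Match 1: 'bar'
Total matches: 1

1


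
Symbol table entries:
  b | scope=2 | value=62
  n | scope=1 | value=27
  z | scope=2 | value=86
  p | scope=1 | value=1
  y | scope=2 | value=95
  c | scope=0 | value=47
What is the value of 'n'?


Searching symbol table for 'n':
  b | scope=2 | value=62
  n | scope=1 | value=27 <- MATCH
  z | scope=2 | value=86
  p | scope=1 | value=1
  y | scope=2 | value=95
  c | scope=0 | value=47
Found 'n' at scope 1 with value 27

27


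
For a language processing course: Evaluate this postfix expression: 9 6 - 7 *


Processing tokens left to right:
Push 9, Push 6
Pop 9 and 6, compute 9 - 6 = 3, push 3
Push 7
Pop 3 and 7, compute 3 * 7 = 21, push 21
Stack result: 21

21


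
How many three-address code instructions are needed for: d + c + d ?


Expression: d + c + d
Generating three-address code (respecting * over +/- precedence):
  Instruction 1: t1 = d + c
  Instruction 2: t2 = t1 + d
Total instructions: 2

2


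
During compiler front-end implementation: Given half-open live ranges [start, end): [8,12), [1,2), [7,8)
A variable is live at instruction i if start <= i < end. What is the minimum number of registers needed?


Live ranges:
  Var0: [8, 12)
  Var1: [1, 2)
  Var2: [7, 8)
Sweep-line events (position, delta, active):
  pos=1 start -> active=1
  pos=2 end -> active=0
  pos=7 start -> active=1
  pos=8 end -> active=0
  pos=8 start -> active=1
  pos=12 end -> active=0
Maximum simultaneous active: 1
Minimum registers needed: 1

1


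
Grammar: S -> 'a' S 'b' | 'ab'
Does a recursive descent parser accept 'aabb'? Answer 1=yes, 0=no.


Grammar accepts strings of the form a^n b^n (n >= 1)
Word: 'aabb'
Counting: 2 a's and 2 b's
Check: 2 == 2? Yes
Derivation (S -> aSb applied 1 time(s), then S -> ab): S => aSb => aabb
Accepted

1


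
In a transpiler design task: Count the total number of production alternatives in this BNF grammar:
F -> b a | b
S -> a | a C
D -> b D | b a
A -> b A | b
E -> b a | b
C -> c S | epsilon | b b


Counting alternatives per rule:
  F: 2 alternative(s)
  S: 2 alternative(s)
  D: 2 alternative(s)
  A: 2 alternative(s)
  E: 2 alternative(s)
  C: 3 alternative(s)
Sum: 2 + 2 + 2 + 2 + 2 + 3 = 13

13


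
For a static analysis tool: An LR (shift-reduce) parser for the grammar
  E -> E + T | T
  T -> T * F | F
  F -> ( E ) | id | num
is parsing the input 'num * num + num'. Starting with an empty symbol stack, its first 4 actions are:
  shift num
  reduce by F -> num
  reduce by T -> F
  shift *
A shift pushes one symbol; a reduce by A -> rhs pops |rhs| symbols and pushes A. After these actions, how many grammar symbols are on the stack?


Tracking the symbol stack through each action:
  Action 1: shift 'num' : push -> stack = [num] (size 1)
  Action 2: reduce by F -> num : pop 1, push F -> stack = [F] (size 1)
  Action 3: reduce by T -> F : pop 1, push T -> stack = [T] (size 1)
  Action 4: shift '*' : push -> stack = [T, *] (size 2)
Final stack size: 2

2


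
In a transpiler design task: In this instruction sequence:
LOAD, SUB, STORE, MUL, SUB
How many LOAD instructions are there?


Scanning instruction sequence for LOAD:
  Position 1: LOAD <- MATCH
  Position 2: SUB
  Position 3: STORE
  Position 4: MUL
  Position 5: SUB
Matches at positions: [1]
Total LOAD count: 1

1


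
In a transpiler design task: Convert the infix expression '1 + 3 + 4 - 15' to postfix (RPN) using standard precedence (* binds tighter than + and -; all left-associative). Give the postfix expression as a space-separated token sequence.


Applying the shunting-yard algorithm:
  Operand 1 -> output
  Push '+' onto operator stack -> op-stack: [+]
  Operand 3 -> output
  See '+' (prec 1); top '+' (prec 1) >= it -> pop '+' to output
  Push '+' onto operator stack -> op-stack: [+]
  Operand 4 -> output
  See '-' (prec 1); top '+' (prec 1) >= it -> pop '+' to output
  Push '-' onto operator stack -> op-stack: [-]
  Operand 15 -> output
  End of input: pop '-' to output
Postfix result: 1 3 + 4 + 15 -

1 3 + 4 + 15 -


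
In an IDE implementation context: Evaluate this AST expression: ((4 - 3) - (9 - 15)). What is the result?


Expression: ((4 - 3) - (9 - 15))
Evaluating step by step:
  4 - 3 = 1
  9 - 15 = -6
  1 - -6 = 7
Result: 7

7


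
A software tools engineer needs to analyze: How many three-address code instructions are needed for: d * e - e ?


Expression: d * e - e
Generating three-address code (respecting * over +/- precedence):
  Instruction 1: t1 = d * e
  Instruction 2: t2 = t1 - e
Total instructions: 2

2


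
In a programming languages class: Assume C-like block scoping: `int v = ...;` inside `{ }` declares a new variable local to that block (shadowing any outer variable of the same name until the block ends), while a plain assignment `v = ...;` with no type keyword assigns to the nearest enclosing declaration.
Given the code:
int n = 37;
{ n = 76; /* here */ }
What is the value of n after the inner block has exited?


Analyzing scoping rules:
Outer scope: declares n = 37
Inner block: 'n = 76;' has no type keyword, so it is an assignment to the outer n (no shadowing)
The assignment changed the outer variable itself, so the new value persists after the block -> 76
Result: 76

76


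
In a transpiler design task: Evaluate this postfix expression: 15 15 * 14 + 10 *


Processing tokens left to right:
Push 15, Push 15
Pop 15 and 15, compute 15 * 15 = 225, push 225
Push 14
Pop 225 and 14, compute 225 + 14 = 239, push 239
Push 10
Pop 239 and 10, compute 239 * 10 = 2390, push 2390
Stack result: 2390

2390


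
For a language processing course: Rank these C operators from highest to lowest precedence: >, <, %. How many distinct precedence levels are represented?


Looking up precedence for each operator:
  > -> precedence 4
  < -> precedence 4
  % -> precedence 6
Sorted highest to lowest: %, >, <
Distinct precedence values: [6, 4]
Number of distinct levels: 2

2


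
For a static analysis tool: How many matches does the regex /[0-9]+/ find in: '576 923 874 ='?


Pattern: /[0-9]+/ (int literals)
Input: '576 923 874 ='
Scanning for matches:
  Match 1: '576'
  Match 2: '923'
  Match 3: '874'
Total matches: 3

3


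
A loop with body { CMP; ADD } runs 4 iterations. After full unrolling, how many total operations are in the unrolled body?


Loop body operations: CMP, ADD (2 ops per iteration)
Unrolling 4 iterations:
  Iteration 1: CMP, ADD (2 ops)
  Iteration 2: CMP, ADD (2 ops)
  Iteration 3: CMP, ADD (2 ops)
  Iteration 4: CMP, ADD (2 ops)
Total: 4 iterations * 2 ops/iter = 8 operations

8


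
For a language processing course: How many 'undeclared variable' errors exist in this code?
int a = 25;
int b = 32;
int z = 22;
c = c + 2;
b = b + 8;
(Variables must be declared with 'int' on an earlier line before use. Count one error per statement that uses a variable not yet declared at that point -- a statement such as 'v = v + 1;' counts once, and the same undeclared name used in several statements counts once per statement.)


Scanning code line by line:
  Line 1: declare 'a' -> declared = ['a']
  Line 2: declare 'b' -> declared = ['a', 'b']
  Line 3: declare 'z' -> declared = ['a', 'b', 'z']
  Line 4: use 'c' -> ERROR (undeclared)
  Line 5: use 'b' -> OK (declared)
Total undeclared variable errors: 1

1


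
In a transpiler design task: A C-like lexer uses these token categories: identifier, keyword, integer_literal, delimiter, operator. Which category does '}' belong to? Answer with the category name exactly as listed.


Token: '}'
Checking categories:
  identifier: no
  integer_literal: no
  operator: no
  keyword: no
  delimiter: YES
Category: delimiter

delimiter


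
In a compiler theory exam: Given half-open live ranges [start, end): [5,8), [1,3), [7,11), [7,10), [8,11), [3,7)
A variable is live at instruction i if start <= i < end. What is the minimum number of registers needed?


Live ranges:
  Var0: [5, 8)
  Var1: [1, 3)
  Var2: [7, 11)
  Var3: [7, 10)
  Var4: [8, 11)
  Var5: [3, 7)
Sweep-line events (position, delta, active):
  pos=1 start -> active=1
  pos=3 end -> active=0
  pos=3 start -> active=1
  pos=5 start -> active=2
  pos=7 end -> active=1
  pos=7 start -> active=2
  pos=7 start -> active=3
  pos=8 end -> active=2
  pos=8 start -> active=3
  pos=10 end -> active=2
  pos=11 end -> active=1
  pos=11 end -> active=0
Maximum simultaneous active: 3
Minimum registers needed: 3

3


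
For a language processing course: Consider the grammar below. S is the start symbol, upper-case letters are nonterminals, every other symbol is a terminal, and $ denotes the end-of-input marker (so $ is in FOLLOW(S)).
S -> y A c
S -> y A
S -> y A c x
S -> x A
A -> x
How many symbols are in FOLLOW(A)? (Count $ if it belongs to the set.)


S is the start symbol and does not occur in any rule body, so FOLLOW(S) = {$}.
Examining every occurrence of A in a rule body:
  S -> y A c : A is followed by terminal 'c' -> add 'c'
  S -> y A : A is at the right end -> add FOLLOW(S) = {$}
  S -> y A c x : A is followed by terminal 'c' -> add 'c' (already in the set)
  S -> x A : A is at the right end -> add FOLLOW(S) = {$} (already in the set)
  A -> x : A does not occur in the body -> contributes nothing
FOLLOW(A) = {c, $}
Count: 2

2


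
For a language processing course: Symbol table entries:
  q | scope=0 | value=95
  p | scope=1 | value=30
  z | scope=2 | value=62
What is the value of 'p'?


Searching symbol table for 'p':
  q | scope=0 | value=95
  p | scope=1 | value=30 <- MATCH
  z | scope=2 | value=62
Found 'p' at scope 1 with value 30

30


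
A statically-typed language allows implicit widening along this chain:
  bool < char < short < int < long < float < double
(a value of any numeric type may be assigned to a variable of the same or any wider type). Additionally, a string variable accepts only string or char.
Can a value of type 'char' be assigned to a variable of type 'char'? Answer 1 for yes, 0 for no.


Target variable type: char
Source value type: char
Numeric ranks: char=1, char=1
Widening allowed iff rank(source) <= rank(target): 1 <= 1? Yes
Result: 1

1


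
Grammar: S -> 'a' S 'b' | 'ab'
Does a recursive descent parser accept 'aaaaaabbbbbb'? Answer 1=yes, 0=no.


Grammar accepts strings of the form a^n b^n (n >= 1)
Word: 'aaaaaabbbbbb'
Counting: 6 a's and 6 b's
Check: 6 == 6? Yes
Derivation (S -> aSb applied 5 time(s), then S -> ab): S => aSb => aaSbb => aaaSbbb => aaaaSbbbb => aaaaaSbbbbb => aaaaaabbbbbb
Accepted

1


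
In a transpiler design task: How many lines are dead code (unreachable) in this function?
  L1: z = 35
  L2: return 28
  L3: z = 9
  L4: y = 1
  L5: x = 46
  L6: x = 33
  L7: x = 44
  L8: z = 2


Analyzing control flow:
  L1: reachable (before return)
  L2: reachable (return statement)
  L3: DEAD (after return at L2)
  L4: DEAD (after return at L2)
  L5: DEAD (after return at L2)
  L6: DEAD (after return at L2)
  L7: DEAD (after return at L2)
  L8: DEAD (after return at L2)
Return at L2, total lines = 8
Dead lines: L3 through L8
Count: 6

6


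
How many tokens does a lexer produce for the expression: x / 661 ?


Scanning 'x / 661'
Token 1: 'x' -> identifier
Token 2: '/' -> operator
Token 3: '661' -> integer_literal
Total tokens: 3

3


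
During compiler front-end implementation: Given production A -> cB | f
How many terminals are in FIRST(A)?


Production: A -> cB | f
Examining each alternative for leading terminals:
  A -> cB : first terminal = 'c'
  A -> f : first terminal = 'f'
FIRST(A) = {c, f}
Count: 2

2


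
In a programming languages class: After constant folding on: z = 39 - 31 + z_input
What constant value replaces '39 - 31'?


Identifying constant sub-expression:
  Original: z = 39 - 31 + z_input
  39 and 31 are both compile-time constants
  Evaluating: 39 - 31 = 8
  After folding: z = 8 + z_input

8


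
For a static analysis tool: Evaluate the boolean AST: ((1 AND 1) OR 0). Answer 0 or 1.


Step 1: Evaluate inner node
  1 AND 1 = 1
Step 2: Evaluate root node
  1 OR 0 = 1

1


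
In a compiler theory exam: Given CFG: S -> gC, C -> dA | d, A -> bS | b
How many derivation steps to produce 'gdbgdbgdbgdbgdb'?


Grammar: S -> gC, C -> dA | d, A -> bS | b
Deriving 'gdbgdbgdbgdbgdb':
Step 1: S -> gC => gC
Step 2: C -> dA => gdA
Step 3: A -> bS => gdbS
Step 4: S -> gC => gdbgC
Step 5: C -> dA => gdbgdA
Step 6: A -> bS => gdbgdbS
Step 7: S -> gC => gdbgdbgC
Step 8: C -> dA => gdbgdbgdA
Step 9: A -> bS => gdbgdbgdbS
Step 10: S -> gC => gdbgdbgdbgC
Step 11: C -> dA => gdbgdbgdbgdA
Step 12: A -> bS => gdbgdbgdbgdbS
Step 13: S -> gC => gdbgdbgdbgdbgC
Step 14: C -> dA => gdbgdbgdbgdbgdA
Step 15: A -> b => gdbgdbgdbgdbgdb
Total derivation steps: 15

15


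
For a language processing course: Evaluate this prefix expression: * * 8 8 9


Parsing prefix expression: * * 8 8 9
Step 1: Innermost operation '* 8 8'
  8 * 8 = 64
Step 2: Outer operation '* [64] 9'
  64 * 9 = 576

576


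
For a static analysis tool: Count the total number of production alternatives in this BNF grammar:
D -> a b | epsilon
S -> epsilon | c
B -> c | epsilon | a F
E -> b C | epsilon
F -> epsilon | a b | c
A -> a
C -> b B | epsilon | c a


Counting alternatives per rule:
  D: 2 alternative(s)
  S: 2 alternative(s)
  B: 3 alternative(s)
  E: 2 alternative(s)
  F: 3 alternative(s)
  A: 1 alternative(s)
  C: 3 alternative(s)
Sum: 2 + 2 + 3 + 2 + 3 + 1 + 3 = 16

16


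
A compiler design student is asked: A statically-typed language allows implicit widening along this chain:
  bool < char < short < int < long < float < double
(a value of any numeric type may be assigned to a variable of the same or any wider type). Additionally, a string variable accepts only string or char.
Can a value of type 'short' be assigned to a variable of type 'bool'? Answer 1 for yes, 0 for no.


Target variable type: bool
Source value type: short
Numeric ranks: short=2, bool=0
Widening allowed iff rank(source) <= rank(target): 2 <= 0? No
Result: 0

0


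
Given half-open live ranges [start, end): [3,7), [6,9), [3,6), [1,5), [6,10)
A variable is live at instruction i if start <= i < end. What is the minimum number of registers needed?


Live ranges:
  Var0: [3, 7)
  Var1: [6, 9)
  Var2: [3, 6)
  Var3: [1, 5)
  Var4: [6, 10)
Sweep-line events (position, delta, active):
  pos=1 start -> active=1
  pos=3 start -> active=2
  pos=3 start -> active=3
  pos=5 end -> active=2
  pos=6 end -> active=1
  pos=6 start -> active=2
  pos=6 start -> active=3
  pos=7 end -> active=2
  pos=9 end -> active=1
  pos=10 end -> active=0
Maximum simultaneous active: 3
Minimum registers needed: 3

3


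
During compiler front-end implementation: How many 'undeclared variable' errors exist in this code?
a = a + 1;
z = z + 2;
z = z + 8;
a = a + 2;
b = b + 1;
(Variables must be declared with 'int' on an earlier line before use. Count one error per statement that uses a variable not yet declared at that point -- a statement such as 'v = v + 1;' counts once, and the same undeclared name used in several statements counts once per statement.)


Scanning code line by line:
  Line 1: use 'a' -> ERROR (undeclared)
  Line 2: use 'z' -> ERROR (undeclared)
  Line 3: use 'z' -> ERROR (undeclared)
  Line 4: use 'a' -> ERROR (undeclared)
  Line 5: use 'b' -> ERROR (undeclared)
Total undeclared variable errors: 5

5


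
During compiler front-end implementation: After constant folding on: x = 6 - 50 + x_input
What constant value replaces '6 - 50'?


Identifying constant sub-expression:
  Original: x = 6 - 50 + x_input
  6 and 50 are both compile-time constants
  Evaluating: 6 - 50 = -44
  After folding: x = -44 + x_input

-44


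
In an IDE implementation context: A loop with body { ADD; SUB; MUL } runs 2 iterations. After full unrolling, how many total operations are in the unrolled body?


Loop body operations: ADD, SUB, MUL (3 ops per iteration)
Unrolling 2 iterations:
  Iteration 1: ADD, SUB, MUL (3 ops)
  Iteration 2: ADD, SUB, MUL (3 ops)
Total: 2 iterations * 3 ops/iter = 6 operations

6
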